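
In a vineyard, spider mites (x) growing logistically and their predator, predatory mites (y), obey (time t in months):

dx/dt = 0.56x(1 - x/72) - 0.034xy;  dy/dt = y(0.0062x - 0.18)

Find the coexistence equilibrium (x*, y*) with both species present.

From dy/dt = 0 with y > 0: 0.0062x* = 0.18, so x* = 29.
Substitute into dx/dt = 0: 0.56(1 - 29/72) = 0.034y*.
The bracket is 0.597, giving y* = 0.334/0.034 = 9.83.

x* ≈ 29, y* ≈ 9.83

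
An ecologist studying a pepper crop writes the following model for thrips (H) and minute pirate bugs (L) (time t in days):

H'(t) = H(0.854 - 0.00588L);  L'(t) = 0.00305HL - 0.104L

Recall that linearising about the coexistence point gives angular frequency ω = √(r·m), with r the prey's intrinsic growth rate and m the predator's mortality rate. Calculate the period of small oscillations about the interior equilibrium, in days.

Here r = 0.854 and m = 0.104, so r·m = 0.0888.
ω = √0.0888 = 0.298 per day, hence T = 2π/ω ≈ 21.1 days.

T ≈ 21.1 days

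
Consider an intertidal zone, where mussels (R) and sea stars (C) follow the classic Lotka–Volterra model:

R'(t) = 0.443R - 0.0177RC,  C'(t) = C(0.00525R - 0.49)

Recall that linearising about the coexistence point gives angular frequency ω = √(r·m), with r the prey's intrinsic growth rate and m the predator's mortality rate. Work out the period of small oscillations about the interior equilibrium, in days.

Here r = 0.443 and m = 0.49, so r·m = 0.217.
ω = √0.217 = 0.466 per day, hence T = 2π/ω ≈ 13.5 days.

T ≈ 13.5 days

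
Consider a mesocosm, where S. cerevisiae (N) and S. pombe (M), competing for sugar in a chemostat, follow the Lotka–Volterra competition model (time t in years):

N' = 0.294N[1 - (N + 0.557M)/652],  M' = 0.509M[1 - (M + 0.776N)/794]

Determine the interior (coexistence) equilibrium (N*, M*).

N* ≈ 369, M* ≈ 507

Setting both brackets to zero gives the nullclines N + 0.557M = 652 and 0.776N + M = 794.
Substituting M = 794 - 0.776N into the first: N(1 - 0.557·0.776) = 652 - 0.557·794.
So N* = 210/0.568 = 369, and then M* = 794 - 0.776·369 = 507.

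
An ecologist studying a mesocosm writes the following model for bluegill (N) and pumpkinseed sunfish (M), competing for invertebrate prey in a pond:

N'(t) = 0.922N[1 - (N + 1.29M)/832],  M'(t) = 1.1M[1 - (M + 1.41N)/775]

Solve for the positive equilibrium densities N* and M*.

Setting both brackets to zero gives the nullclines N + 1.29M = 832 and 1.41N + M = 775.
Substituting M = 775 - 1.41N into the first: N(1 - 1.29·1.41) = 832 - 1.29·775.
So N* = -168/-0.819 = 205, and then M* = 775 - 1.41·205 = 486.

N* ≈ 205, M* ≈ 486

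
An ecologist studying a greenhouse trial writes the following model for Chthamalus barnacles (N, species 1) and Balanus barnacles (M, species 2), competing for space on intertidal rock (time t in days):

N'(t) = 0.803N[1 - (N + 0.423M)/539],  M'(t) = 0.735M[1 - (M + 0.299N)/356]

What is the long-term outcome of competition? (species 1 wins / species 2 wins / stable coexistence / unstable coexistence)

stable coexistence

Compare the nullcline intercepts: K1/α12 = 539/0.423 = 1270 > K2 = 356; K2/α21 = 356/0.299 = 1190 > K1 = 539.
Since both inequalities hold, each species can invade when rare, so the interior equilibrium is stable.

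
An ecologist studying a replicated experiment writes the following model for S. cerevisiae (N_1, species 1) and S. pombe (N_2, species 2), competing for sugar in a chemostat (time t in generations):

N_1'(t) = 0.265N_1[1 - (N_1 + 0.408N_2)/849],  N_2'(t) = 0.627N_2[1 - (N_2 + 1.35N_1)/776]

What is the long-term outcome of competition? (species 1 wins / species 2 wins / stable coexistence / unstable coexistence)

species 1 excludes species 2

Compare the nullcline intercepts: K1/α12 = 849/0.408 = 2080 > K2 = 776; K2/α21 = 776/1.35 = 575 < K1 = 849.
Since the inequalities point opposite ways, species 1 can invade but species 2 cannot.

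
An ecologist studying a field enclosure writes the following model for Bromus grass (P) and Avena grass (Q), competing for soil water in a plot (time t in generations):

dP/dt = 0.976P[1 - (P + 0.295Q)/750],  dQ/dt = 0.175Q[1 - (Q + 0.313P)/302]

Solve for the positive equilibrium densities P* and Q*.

Setting both brackets to zero gives the nullclines P + 0.295Q = 750 and 0.313P + Q = 302.
Substituting Q = 302 - 0.313P into the first: P(1 - 0.295·0.313) = 750 - 0.295·302.
So P* = 661/0.908 = 728, and then Q* = 302 - 0.313·728 = 74.1.

P* ≈ 728, Q* ≈ 74.1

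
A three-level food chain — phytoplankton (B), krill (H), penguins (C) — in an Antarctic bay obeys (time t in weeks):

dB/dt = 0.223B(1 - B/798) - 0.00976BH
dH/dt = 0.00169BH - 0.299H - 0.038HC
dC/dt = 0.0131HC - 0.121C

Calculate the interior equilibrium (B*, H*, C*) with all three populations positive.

From dC/dt = 0: 0.0131H* = 0.121, so H* = 9.24.
From dB/dt = 0: 0.223(1 - B*/798) = 0.00976·9.24, giving B* = 798·(1 - 0.404) = 475.
From dH/dt = 0: 0.00169·475 - 0.299 = 0.038C*, so C* = 0.504/0.038 = 13.3.

B* ≈ 475, H* ≈ 9.24, C* ≈ 13.3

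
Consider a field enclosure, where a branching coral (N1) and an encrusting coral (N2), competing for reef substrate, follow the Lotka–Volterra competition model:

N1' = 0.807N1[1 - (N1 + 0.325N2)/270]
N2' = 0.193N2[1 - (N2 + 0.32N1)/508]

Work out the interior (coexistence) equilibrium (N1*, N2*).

N1* ≈ 117, N2* ≈ 471

Setting both brackets to zero gives the nullclines N1 + 0.325N2 = 270 and 0.32N1 + N2 = 508.
Substituting N2 = 508 - 0.32N1 into the first: N1(1 - 0.325·0.32) = 270 - 0.325·508.
So N1* = 105/0.896 = 117, and then N2* = 508 - 0.32·117 = 471.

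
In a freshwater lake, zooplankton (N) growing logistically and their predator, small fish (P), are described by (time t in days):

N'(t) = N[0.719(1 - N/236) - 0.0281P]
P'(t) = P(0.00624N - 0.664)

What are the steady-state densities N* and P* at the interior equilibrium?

From dP/dt = 0 with P > 0: 0.00624N* = 0.664, so N* = 106.
Substitute into dN/dt = 0: 0.719(1 - 106/236) = 0.0281P*.
The bracket is 0.549, giving P* = 0.395/0.0281 = 14.1.

N* ≈ 106, P* ≈ 14.1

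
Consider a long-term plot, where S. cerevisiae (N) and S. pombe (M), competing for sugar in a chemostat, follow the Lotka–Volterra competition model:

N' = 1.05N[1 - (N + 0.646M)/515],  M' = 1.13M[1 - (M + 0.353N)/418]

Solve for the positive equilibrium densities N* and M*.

N* ≈ 317, M* ≈ 306

Setting both brackets to zero gives the nullclines N + 0.646M = 515 and 0.353N + M = 418.
Substituting M = 418 - 0.353N into the first: N(1 - 0.646·0.353) = 515 - 0.646·418.
So N* = 245/0.772 = 317, and then M* = 418 - 0.353·317 = 306.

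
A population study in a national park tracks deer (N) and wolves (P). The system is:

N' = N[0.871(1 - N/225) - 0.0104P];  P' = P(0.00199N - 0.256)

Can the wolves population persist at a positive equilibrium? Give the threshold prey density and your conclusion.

The predator equation gives dP/dt > 0 only when N > 0.256/0.00199 = 129.
Without the predator, N → K = 225. Since 225 > 129, the predator can invade and persist.

Threshold N = 129; K > 129, so yes, the predator persists.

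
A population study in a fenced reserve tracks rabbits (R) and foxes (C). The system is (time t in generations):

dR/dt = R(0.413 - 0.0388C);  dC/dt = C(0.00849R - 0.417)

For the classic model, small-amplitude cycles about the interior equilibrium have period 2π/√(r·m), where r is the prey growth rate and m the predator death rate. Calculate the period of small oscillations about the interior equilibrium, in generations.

T ≈ 15.1 generations

Here r = 0.413 and m = 0.417, so r·m = 0.172.
ω = √0.172 = 0.415 per generation, hence T = 2π/ω ≈ 15.1 generations.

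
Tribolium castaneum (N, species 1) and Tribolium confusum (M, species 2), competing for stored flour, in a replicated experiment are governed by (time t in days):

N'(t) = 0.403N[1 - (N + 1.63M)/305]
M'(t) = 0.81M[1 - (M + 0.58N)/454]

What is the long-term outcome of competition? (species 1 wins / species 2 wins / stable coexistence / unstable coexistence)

species 2 excludes species 1

Compare the nullcline intercepts: K1/α12 = 305/1.63 = 187 < K2 = 454; K2/α21 = 454/0.58 = 783 > K1 = 305.
Since the inequalities point opposite ways, species 2 can invade but species 1 cannot.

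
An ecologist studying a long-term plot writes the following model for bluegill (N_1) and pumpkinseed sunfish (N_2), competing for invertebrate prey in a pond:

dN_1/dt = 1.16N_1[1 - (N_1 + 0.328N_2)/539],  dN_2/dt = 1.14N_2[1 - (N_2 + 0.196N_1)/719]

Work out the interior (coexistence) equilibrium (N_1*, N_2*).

Setting both brackets to zero gives the nullclines N_1 + 0.328N_2 = 539 and 0.196N_1 + N_2 = 719.
Substituting N_2 = 719 - 0.196N_1 into the first: N_1(1 - 0.328·0.196) = 539 - 0.328·719.
So N_1* = 303/0.936 = 324, and then N_2* = 719 - 0.196·324 = 655.

N_1* ≈ 324, N_2* ≈ 655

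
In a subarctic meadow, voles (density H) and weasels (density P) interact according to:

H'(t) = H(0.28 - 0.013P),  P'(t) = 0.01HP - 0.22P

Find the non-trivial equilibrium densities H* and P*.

H* ≈ 22, P* ≈ 21.5

Set dP/dt = 0 with P > 0: 0.01H - 0.22 = 0, so H* = 0.22/0.01 = 22.
Set dH/dt = 0 with H > 0: 0.28 - 0.013P = 0, so P* = 0.28/0.013 = 21.5.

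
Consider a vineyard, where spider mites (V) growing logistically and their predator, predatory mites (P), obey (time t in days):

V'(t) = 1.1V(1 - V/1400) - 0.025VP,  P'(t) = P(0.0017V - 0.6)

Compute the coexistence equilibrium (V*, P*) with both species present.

V* ≈ 353, P* ≈ 32.9

From dP/dt = 0 with P > 0: 0.0017V* = 0.6, so V* = 353.
Substitute into dV/dt = 0: 1.1(1 - 353/1400) = 0.025P*.
The bracket is 0.748, giving P* = 0.823/0.025 = 32.9.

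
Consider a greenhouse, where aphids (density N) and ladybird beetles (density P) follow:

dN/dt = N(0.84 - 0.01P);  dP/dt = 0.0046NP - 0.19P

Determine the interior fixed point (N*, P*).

Set dP/dt = 0 with P > 0: 0.0046N - 0.19 = 0, so N* = 0.19/0.0046 = 41.3.
Set dN/dt = 0 with N > 0: 0.84 - 0.01P = 0, so P* = 0.84/0.01 = 84.

N* ≈ 41.3, P* ≈ 84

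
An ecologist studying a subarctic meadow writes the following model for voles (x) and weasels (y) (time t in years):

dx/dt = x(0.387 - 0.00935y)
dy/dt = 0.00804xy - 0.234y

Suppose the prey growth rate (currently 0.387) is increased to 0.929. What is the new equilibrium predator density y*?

y* ≈ 99.4

At the interior fixed point, setting dx/dt = 0 with x > 0 fixes y* = (prey growth rate)/(xy coefficient) — independent of the other coefficients.
With the change, y* = 0.929/0.00935 = 99.4; it rises from 41.4.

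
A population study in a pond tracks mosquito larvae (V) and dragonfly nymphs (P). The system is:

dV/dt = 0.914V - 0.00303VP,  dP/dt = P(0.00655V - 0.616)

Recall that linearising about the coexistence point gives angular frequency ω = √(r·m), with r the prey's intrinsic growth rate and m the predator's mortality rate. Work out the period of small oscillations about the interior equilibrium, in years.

T ≈ 8.37 years

Here r = 0.914 and m = 0.616, so r·m = 0.563.
ω = √0.563 = 0.75 per year, hence T = 2π/ω ≈ 8.37 years.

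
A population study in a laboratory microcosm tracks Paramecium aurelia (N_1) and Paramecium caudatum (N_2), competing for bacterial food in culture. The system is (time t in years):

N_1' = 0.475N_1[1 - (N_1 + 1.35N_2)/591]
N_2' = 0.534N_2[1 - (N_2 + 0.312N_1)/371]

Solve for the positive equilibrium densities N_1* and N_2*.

N_1* ≈ 156, N_2* ≈ 322

Setting both brackets to zero gives the nullclines N_1 + 1.35N_2 = 591 and 0.312N_1 + N_2 = 371.
Substituting N_2 = 371 - 0.312N_1 into the first: N_1(1 - 1.35·0.312) = 591 - 1.35·371.
So N_1* = 90.1/0.579 = 156, and then N_2* = 371 - 0.312·156 = 322.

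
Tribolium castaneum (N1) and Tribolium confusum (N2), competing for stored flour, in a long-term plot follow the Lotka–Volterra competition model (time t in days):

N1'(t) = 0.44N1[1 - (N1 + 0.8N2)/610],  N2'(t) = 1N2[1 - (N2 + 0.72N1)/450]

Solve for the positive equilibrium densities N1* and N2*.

Setting both brackets to zero gives the nullclines N1 + 0.8N2 = 610 and 0.72N1 + N2 = 450.
Substituting N2 = 450 - 0.72N1 into the first: N1(1 - 0.8·0.72) = 610 - 0.8·450.
So N1* = 250/0.424 = 590, and then N2* = 450 - 0.72·590 = 25.5.

N1* ≈ 590, N2* ≈ 25.5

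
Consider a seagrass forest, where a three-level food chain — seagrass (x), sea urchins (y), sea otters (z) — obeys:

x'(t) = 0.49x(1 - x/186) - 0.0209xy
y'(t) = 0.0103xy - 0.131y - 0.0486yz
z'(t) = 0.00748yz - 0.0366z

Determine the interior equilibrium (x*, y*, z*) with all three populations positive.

From dz/dt = 0: 0.00748y* = 0.0366, so y* = 4.89.
From dx/dt = 0: 0.49(1 - x*/186) = 0.0209·4.89, giving x* = 186·(1 - 0.209) = 147.
From dy/dt = 0: 0.0103·147 - 0.131 = 0.0486z*, so z* = 1.38/0.0486 = 28.5.

x* ≈ 147, y* ≈ 4.89, z* ≈ 28.5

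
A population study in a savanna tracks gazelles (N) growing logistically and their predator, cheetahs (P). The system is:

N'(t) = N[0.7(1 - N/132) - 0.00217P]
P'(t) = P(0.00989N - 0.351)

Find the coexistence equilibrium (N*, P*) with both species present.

From dP/dt = 0 with P > 0: 0.00989N* = 0.351, so N* = 35.5.
Substitute into dN/dt = 0: 0.7(1 - 35.5/132) = 0.00217P*.
The bracket is 0.731, giving P* = 0.512/0.00217 = 236.

N* ≈ 35.5, P* ≈ 236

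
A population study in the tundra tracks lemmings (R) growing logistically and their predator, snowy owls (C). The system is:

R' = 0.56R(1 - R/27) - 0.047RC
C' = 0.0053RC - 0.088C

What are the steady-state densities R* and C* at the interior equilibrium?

From dC/dt = 0 with C > 0: 0.0053R* = 0.088, so R* = 16.6.
Substitute into dR/dt = 0: 0.56(1 - 16.6/27) = 0.047C*.
The bracket is 0.385, giving C* = 0.216/0.047 = 4.59.

R* ≈ 16.6, C* ≈ 4.59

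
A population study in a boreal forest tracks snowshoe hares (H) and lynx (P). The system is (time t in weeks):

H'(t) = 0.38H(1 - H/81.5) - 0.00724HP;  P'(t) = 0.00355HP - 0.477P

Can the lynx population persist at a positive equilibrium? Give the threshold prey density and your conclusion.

Threshold H = 134; K < 134, so no, the predator goes extinct.

The predator equation gives dP/dt > 0 only when H > 0.477/0.00355 = 134.
Without the predator, H → K = 81.5. Since 81.5 < 134, the predator cannot invade.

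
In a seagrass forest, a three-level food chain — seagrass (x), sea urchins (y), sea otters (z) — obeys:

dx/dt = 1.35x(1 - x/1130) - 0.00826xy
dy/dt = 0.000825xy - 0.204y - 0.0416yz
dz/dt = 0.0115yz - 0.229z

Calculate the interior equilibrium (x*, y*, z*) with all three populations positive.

From dz/dt = 0: 0.0115y* = 0.229, so y* = 19.9.
From dx/dt = 0: 1.35(1 - x*/1130) = 0.00826·19.9, giving x* = 1130·(1 - 0.122) = 992.
From dy/dt = 0: 0.000825·992 - 0.204 = 0.0416z*, so z* = 0.615/0.0416 = 14.8.

x* ≈ 992, y* ≈ 19.9, z* ≈ 14.8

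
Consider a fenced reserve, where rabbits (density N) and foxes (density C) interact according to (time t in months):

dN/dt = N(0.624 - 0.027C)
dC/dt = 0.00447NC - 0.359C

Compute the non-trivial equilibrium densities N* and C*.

N* ≈ 80.3, C* ≈ 23.1

Set dC/dt = 0 with C > 0: 0.00447N - 0.359 = 0, so N* = 0.359/0.00447 = 80.3.
Set dN/dt = 0 with N > 0: 0.624 - 0.027C = 0, so C* = 0.624/0.027 = 23.1.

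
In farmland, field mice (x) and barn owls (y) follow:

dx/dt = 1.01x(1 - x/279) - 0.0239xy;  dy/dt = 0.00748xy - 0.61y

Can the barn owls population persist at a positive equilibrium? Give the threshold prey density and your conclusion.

The predator equation gives dy/dt > 0 only when x > 0.61/0.00748 = 81.6.
Without the predator, x → K = 279. Since 279 > 81.6, the predator can invade and persist.

Threshold x = 81.6; K > 81.6, so yes, the predator persists.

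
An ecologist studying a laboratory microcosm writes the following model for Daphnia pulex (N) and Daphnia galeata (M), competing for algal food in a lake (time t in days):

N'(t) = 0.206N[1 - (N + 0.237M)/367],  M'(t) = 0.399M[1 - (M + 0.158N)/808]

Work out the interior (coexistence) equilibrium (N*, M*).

Setting both brackets to zero gives the nullclines N + 0.237M = 367 and 0.158N + M = 808.
Substituting M = 808 - 0.158N into the first: N(1 - 0.237·0.158) = 367 - 0.237·808.
So N* = 176/0.963 = 182, and then M* = 808 - 0.158·182 = 779.

N* ≈ 182, M* ≈ 779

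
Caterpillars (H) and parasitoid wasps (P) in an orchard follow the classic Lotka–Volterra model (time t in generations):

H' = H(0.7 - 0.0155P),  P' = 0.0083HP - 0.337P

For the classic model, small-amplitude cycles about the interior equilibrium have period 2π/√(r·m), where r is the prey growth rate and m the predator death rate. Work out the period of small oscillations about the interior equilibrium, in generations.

Here r = 0.7 and m = 0.337, so r·m = 0.236.
ω = √0.236 = 0.486 per generation, hence T = 2π/ω ≈ 12.9 generations.

T ≈ 12.9 generations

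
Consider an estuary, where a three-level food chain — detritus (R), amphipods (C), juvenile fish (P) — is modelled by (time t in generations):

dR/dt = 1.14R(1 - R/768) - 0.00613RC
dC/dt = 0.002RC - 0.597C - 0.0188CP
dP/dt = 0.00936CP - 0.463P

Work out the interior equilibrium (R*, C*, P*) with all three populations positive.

R* ≈ 564, C* ≈ 49.5, P* ≈ 28.2

From dP/dt = 0: 0.00936C* = 0.463, so C* = 49.5.
From dR/dt = 0: 1.14(1 - R*/768) = 0.00613·49.5, giving R* = 768·(1 - 0.266) = 564.
From dC/dt = 0: 0.002·564 - 0.597 = 0.0188P*, so P* = 0.53/0.0188 = 28.2.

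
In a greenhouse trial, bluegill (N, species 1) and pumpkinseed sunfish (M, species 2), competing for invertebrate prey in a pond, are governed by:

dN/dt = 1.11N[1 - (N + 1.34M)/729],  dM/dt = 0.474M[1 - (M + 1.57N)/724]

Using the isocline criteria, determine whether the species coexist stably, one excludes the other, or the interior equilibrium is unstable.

Compare the nullcline intercepts: K1/α12 = 729/1.34 = 544 < K2 = 724; K2/α21 = 724/1.57 = 461 < K1 = 729.
Since both are reversed, neither can invade when rare; the interior point is a saddle.

unstable coexistence (outcome depends on initial conditions)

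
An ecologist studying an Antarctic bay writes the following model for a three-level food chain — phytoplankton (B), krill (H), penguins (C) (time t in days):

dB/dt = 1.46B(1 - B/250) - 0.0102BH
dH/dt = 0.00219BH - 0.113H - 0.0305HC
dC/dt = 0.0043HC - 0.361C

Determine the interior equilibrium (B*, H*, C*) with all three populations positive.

B* ≈ 103, H* ≈ 84, C* ≈ 3.72

From dC/dt = 0: 0.0043H* = 0.361, so H* = 84.
From dB/dt = 0: 1.46(1 - B*/250) = 0.0102·84, giving B* = 250·(1 - 0.587) = 103.
From dH/dt = 0: 0.00219·103 - 0.113 = 0.0305C*, so C* = 0.113/0.0305 = 3.72.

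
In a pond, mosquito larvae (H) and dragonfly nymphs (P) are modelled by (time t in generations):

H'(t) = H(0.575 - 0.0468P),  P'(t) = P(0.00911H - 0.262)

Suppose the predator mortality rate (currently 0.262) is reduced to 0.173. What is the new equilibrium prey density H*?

At the interior fixed point, setting dP/dt = 0 with P > 0 fixes H* = (predator death rate)/(HP coefficient) — independent of the other coefficients.
With the change, H* = 0.173/0.00911 = 19; it falls from 28.8.

H* ≈ 19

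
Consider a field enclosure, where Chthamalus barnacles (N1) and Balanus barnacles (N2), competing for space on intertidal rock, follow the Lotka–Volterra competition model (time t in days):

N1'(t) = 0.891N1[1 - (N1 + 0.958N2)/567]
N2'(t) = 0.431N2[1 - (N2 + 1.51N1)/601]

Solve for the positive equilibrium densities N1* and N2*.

Setting both brackets to zero gives the nullclines N1 + 0.958N2 = 567 and 1.51N1 + N2 = 601.
Substituting N2 = 601 - 1.51N1 into the first: N1(1 - 0.958·1.51) = 567 - 0.958·601.
So N1* = -8.76/-0.447 = 19.6, and then N2* = 601 - 1.51·19.6 = 571.

N1* ≈ 19.6, N2* ≈ 571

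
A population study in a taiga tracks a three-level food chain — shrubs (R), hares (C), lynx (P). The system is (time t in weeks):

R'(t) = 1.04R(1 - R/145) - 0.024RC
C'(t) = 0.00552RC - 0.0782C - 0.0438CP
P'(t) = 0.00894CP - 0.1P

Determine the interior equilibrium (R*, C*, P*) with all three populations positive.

From dP/dt = 0: 0.00894C* = 0.1, so C* = 11.2.
From dR/dt = 0: 1.04(1 - R*/145) = 0.024·11.2, giving R* = 145·(1 - 0.258) = 108.
From dC/dt = 0: 0.00552·108 - 0.0782 = 0.0438P*, so P* = 0.516/0.0438 = 11.8.

R* ≈ 108, C* ≈ 11.2, P* ≈ 11.8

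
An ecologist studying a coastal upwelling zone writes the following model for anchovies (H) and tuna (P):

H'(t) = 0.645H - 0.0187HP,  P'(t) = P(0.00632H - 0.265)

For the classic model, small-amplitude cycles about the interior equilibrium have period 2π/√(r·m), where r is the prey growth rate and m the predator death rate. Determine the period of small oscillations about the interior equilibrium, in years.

T ≈ 15.2 years

Here r = 0.645 and m = 0.265, so r·m = 0.171.
ω = √0.171 = 0.413 per year, hence T = 2π/ω ≈ 15.2 years.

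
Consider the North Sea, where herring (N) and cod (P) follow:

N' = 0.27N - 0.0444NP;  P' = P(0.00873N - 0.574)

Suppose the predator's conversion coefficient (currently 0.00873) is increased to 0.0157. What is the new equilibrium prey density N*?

At the interior fixed point, setting dP/dt = 0 with P > 0 fixes N* = (predator death rate)/(NP coefficient) — independent of the other coefficients.
With the change, N* = 0.574/0.0157 = 36.6; it falls from 65.8.

N* ≈ 36.6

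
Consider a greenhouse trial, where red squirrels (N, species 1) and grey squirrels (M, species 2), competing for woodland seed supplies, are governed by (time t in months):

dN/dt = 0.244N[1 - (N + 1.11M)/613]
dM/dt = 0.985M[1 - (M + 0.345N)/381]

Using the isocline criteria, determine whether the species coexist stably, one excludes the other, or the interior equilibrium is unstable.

Compare the nullcline intercepts: K1/α12 = 613/1.11 = 552 > K2 = 381; K2/α21 = 381/0.345 = 1100 > K1 = 613.
Since both inequalities hold, each species can invade when rare, so the interior equilibrium is stable.

stable coexistence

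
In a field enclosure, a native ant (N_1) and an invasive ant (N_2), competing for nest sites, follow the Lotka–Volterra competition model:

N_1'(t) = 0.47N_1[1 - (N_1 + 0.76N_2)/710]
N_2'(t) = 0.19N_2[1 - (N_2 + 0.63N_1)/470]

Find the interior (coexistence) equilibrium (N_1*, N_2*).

Setting both brackets to zero gives the nullclines N_1 + 0.76N_2 = 710 and 0.63N_1 + N_2 = 470.
Substituting N_2 = 470 - 0.63N_1 into the first: N_1(1 - 0.76·0.63) = 710 - 0.76·470.
So N_1* = 353/0.521 = 677, and then N_2* = 470 - 0.63·677 = 43.6.

N_1* ≈ 677, N_2* ≈ 43.6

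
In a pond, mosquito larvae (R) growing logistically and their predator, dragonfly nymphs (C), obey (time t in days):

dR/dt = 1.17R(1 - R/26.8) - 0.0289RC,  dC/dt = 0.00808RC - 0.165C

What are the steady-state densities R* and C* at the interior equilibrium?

R* ≈ 20.4, C* ≈ 9.64

From dC/dt = 0 with C > 0: 0.00808R* = 0.165, so R* = 20.4.
Substitute into dR/dt = 0: 1.17(1 - 20.4/26.8) = 0.0289C*.
The bracket is 0.238, giving C* = 0.278/0.0289 = 9.64.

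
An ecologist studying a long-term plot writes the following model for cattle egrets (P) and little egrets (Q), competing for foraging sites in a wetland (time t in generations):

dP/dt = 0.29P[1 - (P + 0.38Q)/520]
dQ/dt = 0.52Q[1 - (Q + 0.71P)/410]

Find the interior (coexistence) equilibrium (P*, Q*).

Setting both brackets to zero gives the nullclines P + 0.38Q = 520 and 0.71P + Q = 410.
Substituting Q = 410 - 0.71P into the first: P(1 - 0.38·0.71) = 520 - 0.38·410.
So P* = 364/0.73 = 499, and then Q* = 410 - 0.71·499 = 55.9.

P* ≈ 499, Q* ≈ 55.9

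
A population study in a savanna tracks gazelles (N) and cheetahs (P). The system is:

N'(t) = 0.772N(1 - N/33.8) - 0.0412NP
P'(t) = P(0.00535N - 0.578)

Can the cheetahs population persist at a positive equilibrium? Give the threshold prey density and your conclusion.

The predator equation gives dP/dt > 0 only when N > 0.578/0.00535 = 108.
Without the predator, N → K = 33.8. Since 33.8 < 108, the predator cannot invade.

Threshold N = 108; K < 108, so no, the predator goes extinct.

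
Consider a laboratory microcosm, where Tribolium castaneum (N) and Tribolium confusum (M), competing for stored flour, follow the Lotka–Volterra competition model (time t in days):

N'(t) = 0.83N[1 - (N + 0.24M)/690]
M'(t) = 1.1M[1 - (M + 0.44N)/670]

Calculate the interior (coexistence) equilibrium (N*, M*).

N* ≈ 592, M* ≈ 410

Setting both brackets to zero gives the nullclines N + 0.24M = 690 and 0.44N + M = 670.
Substituting M = 670 - 0.44N into the first: N(1 - 0.24·0.44) = 690 - 0.24·670.
So N* = 529/0.894 = 592, and then M* = 670 - 0.44·592 = 410.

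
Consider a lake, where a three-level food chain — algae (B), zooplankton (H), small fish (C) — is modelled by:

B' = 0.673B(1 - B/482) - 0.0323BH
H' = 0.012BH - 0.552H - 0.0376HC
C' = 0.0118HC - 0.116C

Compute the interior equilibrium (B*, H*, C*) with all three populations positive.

From dC/dt = 0: 0.0118H* = 0.116, so H* = 9.83.
From dB/dt = 0: 0.673(1 - B*/482) = 0.0323·9.83, giving B* = 482·(1 - 0.472) = 255.
From dH/dt = 0: 0.012·255 - 0.552 = 0.0376C*, so C* = 2.5/0.0376 = 66.6.

B* ≈ 255, H* ≈ 9.83, C* ≈ 66.6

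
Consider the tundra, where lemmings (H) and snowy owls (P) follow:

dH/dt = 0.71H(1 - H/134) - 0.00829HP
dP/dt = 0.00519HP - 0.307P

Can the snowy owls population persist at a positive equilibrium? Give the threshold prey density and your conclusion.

The predator equation gives dP/dt > 0 only when H > 0.307/0.00519 = 59.2.
Without the predator, H → K = 134. Since 134 > 59.2, the predator can invade and persist.

Threshold H = 59.2; K > 59.2, so yes, the predator persists.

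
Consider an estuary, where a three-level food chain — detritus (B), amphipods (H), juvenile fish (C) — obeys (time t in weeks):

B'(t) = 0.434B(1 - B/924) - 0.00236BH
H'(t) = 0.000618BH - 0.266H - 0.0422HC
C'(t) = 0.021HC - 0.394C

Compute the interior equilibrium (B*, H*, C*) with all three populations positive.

B* ≈ 830, H* ≈ 18.8, C* ≈ 5.85

From dC/dt = 0: 0.021H* = 0.394, so H* = 18.8.
From dB/dt = 0: 0.434(1 - B*/924) = 0.00236·18.8, giving B* = 924·(1 - 0.102) = 830.
From dH/dt = 0: 0.000618·830 - 0.266 = 0.0422C*, so C* = 0.247/0.0422 = 5.85.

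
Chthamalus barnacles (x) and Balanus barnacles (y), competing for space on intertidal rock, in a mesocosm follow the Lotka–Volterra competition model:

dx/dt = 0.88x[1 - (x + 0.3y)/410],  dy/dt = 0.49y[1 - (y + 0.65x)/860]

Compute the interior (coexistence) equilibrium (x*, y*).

Setting both brackets to zero gives the nullclines x + 0.3y = 410 and 0.65x + y = 860.
Substituting y = 860 - 0.65x into the first: x(1 - 0.3·0.65) = 410 - 0.3·860.
So x* = 152/0.805 = 189, and then y* = 860 - 0.65·189 = 737.

x* ≈ 189, y* ≈ 737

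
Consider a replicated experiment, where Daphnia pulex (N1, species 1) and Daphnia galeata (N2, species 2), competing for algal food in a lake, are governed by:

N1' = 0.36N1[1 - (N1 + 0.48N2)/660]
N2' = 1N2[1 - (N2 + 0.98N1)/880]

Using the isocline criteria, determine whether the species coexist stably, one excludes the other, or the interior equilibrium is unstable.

Compare the nullcline intercepts: K1/α12 = 660/0.48 = 1380 > K2 = 880; K2/α21 = 880/0.98 = 898 > K1 = 660.
Since both inequalities hold, each species can invade when rare, so the interior equilibrium is stable.

stable coexistence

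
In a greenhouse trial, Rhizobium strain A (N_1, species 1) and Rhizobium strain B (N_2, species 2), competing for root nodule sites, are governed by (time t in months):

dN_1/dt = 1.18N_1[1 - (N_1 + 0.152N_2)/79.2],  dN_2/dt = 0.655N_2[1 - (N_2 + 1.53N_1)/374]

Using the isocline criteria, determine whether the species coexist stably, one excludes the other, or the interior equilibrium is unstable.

Compare the nullcline intercepts: K1/α12 = 79.2/0.152 = 521 > K2 = 374; K2/α21 = 374/1.53 = 244 > K1 = 79.2.
Since both inequalities hold, each species can invade when rare, so the interior equilibrium is stable.

stable coexistence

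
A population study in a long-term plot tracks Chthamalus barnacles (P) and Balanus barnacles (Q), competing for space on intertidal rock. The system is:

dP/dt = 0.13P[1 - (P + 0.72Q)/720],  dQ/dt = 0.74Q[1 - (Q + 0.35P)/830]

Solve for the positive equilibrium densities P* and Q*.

Setting both brackets to zero gives the nullclines P + 0.72Q = 720 and 0.35P + Q = 830.
Substituting Q = 830 - 0.35P into the first: P(1 - 0.72·0.35) = 720 - 0.72·830.
So P* = 122/0.748 = 164, and then Q* = 830 - 0.35·164 = 773.

P* ≈ 164, Q* ≈ 773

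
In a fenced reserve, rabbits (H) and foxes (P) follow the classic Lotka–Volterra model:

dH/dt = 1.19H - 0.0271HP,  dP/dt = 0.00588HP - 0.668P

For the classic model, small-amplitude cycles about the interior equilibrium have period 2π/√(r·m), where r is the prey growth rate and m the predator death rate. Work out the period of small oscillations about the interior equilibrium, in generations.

Here r = 1.19 and m = 0.668, so r·m = 0.795.
ω = √0.795 = 0.892 per generation, hence T = 2π/ω ≈ 7.05 generations.

T ≈ 7.05 generations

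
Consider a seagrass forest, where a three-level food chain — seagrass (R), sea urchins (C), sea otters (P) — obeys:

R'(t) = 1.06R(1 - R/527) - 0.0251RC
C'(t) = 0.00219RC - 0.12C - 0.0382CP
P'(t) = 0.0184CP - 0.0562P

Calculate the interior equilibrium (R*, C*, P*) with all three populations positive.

From dP/dt = 0: 0.0184C* = 0.0562, so C* = 3.05.
From dR/dt = 0: 1.06(1 - R*/527) = 0.0251·3.05, giving R* = 527·(1 - 0.0723) = 489.
From dC/dt = 0: 0.00219·489 - 0.12 = 0.0382P*, so P* = 0.951/0.0382 = 24.9.

R* ≈ 489, C* ≈ 3.05, P* ≈ 24.9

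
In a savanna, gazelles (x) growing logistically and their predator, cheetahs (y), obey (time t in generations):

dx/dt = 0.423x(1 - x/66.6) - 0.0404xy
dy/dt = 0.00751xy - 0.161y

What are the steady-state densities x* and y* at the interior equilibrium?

From dy/dt = 0 with y > 0: 0.00751x* = 0.161, so x* = 21.4.
Substitute into dx/dt = 0: 0.423(1 - 21.4/66.6) = 0.0404y*.
The bracket is 0.678, giving y* = 0.287/0.0404 = 7.1.

x* ≈ 21.4, y* ≈ 7.1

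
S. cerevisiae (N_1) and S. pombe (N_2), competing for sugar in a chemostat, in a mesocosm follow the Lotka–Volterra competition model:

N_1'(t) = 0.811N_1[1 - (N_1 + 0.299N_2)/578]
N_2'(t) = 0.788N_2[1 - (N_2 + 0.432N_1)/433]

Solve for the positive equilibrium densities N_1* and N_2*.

N_1* ≈ 515, N_2* ≈ 210

Setting both brackets to zero gives the nullclines N_1 + 0.299N_2 = 578 and 0.432N_1 + N_2 = 433.
Substituting N_2 = 433 - 0.432N_1 into the first: N_1(1 - 0.299·0.432) = 578 - 0.299·433.
So N_1* = 449/0.871 = 515, and then N_2* = 433 - 0.432·515 = 210.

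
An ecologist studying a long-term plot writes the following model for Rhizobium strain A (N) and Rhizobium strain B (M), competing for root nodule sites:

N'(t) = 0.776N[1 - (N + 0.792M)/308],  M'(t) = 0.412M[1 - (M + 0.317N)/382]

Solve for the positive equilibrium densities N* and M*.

Setting both brackets to zero gives the nullclines N + 0.792M = 308 and 0.317N + M = 382.
Substituting M = 382 - 0.317N into the first: N(1 - 0.792·0.317) = 308 - 0.792·382.
So N* = 5.46/0.749 = 7.29, and then M* = 382 - 0.317·7.29 = 380.

N* ≈ 7.29, M* ≈ 380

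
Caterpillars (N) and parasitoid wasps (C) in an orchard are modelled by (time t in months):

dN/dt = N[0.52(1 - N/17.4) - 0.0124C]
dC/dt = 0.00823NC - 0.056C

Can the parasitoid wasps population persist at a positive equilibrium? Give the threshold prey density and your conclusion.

Threshold N = 6.8; K > 6.8, so yes, the predator persists.

The predator equation gives dC/dt > 0 only when N > 0.056/0.00823 = 6.8.
Without the predator, N → K = 17.4. Since 17.4 > 6.8, the predator can invade and persist.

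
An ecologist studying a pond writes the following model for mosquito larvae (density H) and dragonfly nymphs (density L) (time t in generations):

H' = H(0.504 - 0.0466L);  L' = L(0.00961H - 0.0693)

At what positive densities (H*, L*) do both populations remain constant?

Set dL/dt = 0 with L > 0: 0.00961H - 0.0693 = 0, so H* = 0.0693/0.00961 = 7.21.
Set dH/dt = 0 with H > 0: 0.504 - 0.0466L = 0, so L* = 0.504/0.0466 = 10.8.

H* ≈ 7.21, L* ≈ 10.8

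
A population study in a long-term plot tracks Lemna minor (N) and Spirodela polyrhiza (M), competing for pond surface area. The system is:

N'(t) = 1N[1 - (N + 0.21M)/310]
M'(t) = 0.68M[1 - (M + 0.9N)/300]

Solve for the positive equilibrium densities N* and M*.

N* ≈ 305, M* ≈ 25.9

Setting both brackets to zero gives the nullclines N + 0.21M = 310 and 0.9N + M = 300.
Substituting M = 300 - 0.9N into the first: N(1 - 0.21·0.9) = 310 - 0.21·300.
So N* = 247/0.811 = 305, and then M* = 300 - 0.9·305 = 25.9.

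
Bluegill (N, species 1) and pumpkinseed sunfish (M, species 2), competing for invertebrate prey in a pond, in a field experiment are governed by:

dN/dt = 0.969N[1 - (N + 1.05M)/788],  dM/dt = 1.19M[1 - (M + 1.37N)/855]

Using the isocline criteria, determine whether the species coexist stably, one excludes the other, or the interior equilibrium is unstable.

Compare the nullcline intercepts: K1/α12 = 788/1.05 = 750 < K2 = 855; K2/α21 = 855/1.37 = 624 < K1 = 788.
Since both are reversed, neither can invade when rare; the interior point is a saddle.

unstable coexistence (outcome depends on initial conditions)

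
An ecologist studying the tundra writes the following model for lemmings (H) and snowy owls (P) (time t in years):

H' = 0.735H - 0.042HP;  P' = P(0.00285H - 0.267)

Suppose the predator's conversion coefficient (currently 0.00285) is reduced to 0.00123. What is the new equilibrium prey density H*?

H* ≈ 217

At the interior fixed point, setting dP/dt = 0 with P > 0 fixes H* = (predator death rate)/(HP coefficient) — independent of the other coefficients.
With the change, H* = 0.267/0.00123 = 217; it rises from 93.7.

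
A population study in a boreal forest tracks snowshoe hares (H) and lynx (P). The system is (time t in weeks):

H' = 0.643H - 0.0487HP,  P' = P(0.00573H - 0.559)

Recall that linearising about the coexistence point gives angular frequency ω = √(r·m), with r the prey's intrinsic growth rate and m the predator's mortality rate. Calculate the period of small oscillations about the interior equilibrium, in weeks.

T ≈ 10.5 weeks

Here r = 0.643 and m = 0.559, so r·m = 0.359.
ω = √0.359 = 0.6 per week, hence T = 2π/ω ≈ 10.5 weeks.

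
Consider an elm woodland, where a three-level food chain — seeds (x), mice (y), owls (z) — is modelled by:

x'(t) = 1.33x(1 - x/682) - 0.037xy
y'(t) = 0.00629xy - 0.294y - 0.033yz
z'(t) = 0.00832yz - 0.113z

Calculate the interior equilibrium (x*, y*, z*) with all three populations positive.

x* ≈ 424, y* ≈ 13.6, z* ≈ 72

From dz/dt = 0: 0.00832y* = 0.113, so y* = 13.6.
From dx/dt = 0: 1.33(1 - x*/682) = 0.037·13.6, giving x* = 682·(1 - 0.378) = 424.
From dy/dt = 0: 0.00629·424 - 0.294 = 0.033z*, so z* = 2.37/0.033 = 72.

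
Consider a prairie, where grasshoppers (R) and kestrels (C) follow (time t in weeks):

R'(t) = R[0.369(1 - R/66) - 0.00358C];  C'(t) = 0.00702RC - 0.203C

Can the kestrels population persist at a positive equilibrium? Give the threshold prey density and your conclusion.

Threshold R = 28.9; K > 28.9, so yes, the predator persists.

The predator equation gives dC/dt > 0 only when R > 0.203/0.00702 = 28.9.
Without the predator, R → K = 66. Since 66 > 28.9, the predator can invade and persist.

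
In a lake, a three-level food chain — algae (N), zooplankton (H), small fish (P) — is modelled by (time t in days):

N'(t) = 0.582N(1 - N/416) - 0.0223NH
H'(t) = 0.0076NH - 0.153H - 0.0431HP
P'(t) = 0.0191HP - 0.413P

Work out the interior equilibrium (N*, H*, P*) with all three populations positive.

From dP/dt = 0: 0.0191H* = 0.413, so H* = 21.6.
From dN/dt = 0: 0.582(1 - N*/416) = 0.0223·21.6, giving N* = 416·(1 - 0.829) = 71.3.
From dH/dt = 0: 0.0076·71.3 - 0.153 = 0.0431P*, so P* = 0.389/0.0431 = 9.03.

N* ≈ 71.3, H* ≈ 21.6, P* ≈ 9.03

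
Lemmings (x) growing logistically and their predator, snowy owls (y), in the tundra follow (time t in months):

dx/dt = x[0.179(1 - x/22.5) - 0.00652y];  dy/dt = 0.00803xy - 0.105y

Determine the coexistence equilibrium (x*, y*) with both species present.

x* ≈ 13.1, y* ≈ 11.5

From dy/dt = 0 with y > 0: 0.00803x* = 0.105, so x* = 13.1.
Substitute into dx/dt = 0: 0.179(1 - 13.1/22.5) = 0.00652y*.
The bracket is 0.419, giving y* = 0.075/0.00652 = 11.5.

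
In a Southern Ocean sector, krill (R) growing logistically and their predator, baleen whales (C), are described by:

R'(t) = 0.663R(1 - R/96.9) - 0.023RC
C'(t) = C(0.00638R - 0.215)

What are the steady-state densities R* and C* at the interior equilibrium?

R* ≈ 33.7, C* ≈ 18.8

From dC/dt = 0 with C > 0: 0.00638R* = 0.215, so R* = 33.7.
Substitute into dR/dt = 0: 0.663(1 - 33.7/96.9) = 0.023C*.
The bracket is 0.652, giving C* = 0.432/0.023 = 18.8.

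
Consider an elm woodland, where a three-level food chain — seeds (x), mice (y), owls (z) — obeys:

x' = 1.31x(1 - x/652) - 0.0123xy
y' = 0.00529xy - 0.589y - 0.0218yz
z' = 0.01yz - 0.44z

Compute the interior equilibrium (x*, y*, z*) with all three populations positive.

From dz/dt = 0: 0.01y* = 0.44, so y* = 44.
From dx/dt = 0: 1.31(1 - x*/652) = 0.0123·44, giving x* = 652·(1 - 0.413) = 383.
From dy/dt = 0: 0.00529·383 - 0.589 = 0.0218z*, so z* = 1.44/0.0218 = 65.8.

x* ≈ 383, y* ≈ 44, z* ≈ 65.8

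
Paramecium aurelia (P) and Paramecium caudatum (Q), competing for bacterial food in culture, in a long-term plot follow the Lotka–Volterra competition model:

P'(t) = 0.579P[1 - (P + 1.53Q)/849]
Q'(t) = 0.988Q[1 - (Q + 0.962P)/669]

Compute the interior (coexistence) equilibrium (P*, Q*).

P* ≈ 370, Q* ≈ 313

Setting both brackets to zero gives the nullclines P + 1.53Q = 849 and 0.962P + Q = 669.
Substituting Q = 669 - 0.962P into the first: P(1 - 1.53·0.962) = 849 - 1.53·669.
So P* = -175/-0.472 = 370, and then Q* = 669 - 0.962·370 = 313.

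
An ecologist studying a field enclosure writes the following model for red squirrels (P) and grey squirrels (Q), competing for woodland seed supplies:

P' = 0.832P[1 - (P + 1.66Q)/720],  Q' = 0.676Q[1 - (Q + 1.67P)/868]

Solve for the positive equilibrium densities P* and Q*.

Setting both brackets to zero gives the nullclines P + 1.66Q = 720 and 1.67P + Q = 868.
Substituting Q = 868 - 1.67P into the first: P(1 - 1.66·1.67) = 720 - 1.66·868.
So P* = -721/-1.77 = 407, and then Q* = 868 - 1.67·407 = 189.

P* ≈ 407, Q* ≈ 189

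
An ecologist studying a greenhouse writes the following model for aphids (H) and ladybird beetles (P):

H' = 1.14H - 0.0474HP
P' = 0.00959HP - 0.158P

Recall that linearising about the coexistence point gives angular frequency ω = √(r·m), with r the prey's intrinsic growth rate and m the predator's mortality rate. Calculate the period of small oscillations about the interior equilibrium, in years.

T ≈ 14.8 years

Here r = 1.14 and m = 0.158, so r·m = 0.18.
ω = √0.18 = 0.424 per year, hence T = 2π/ω ≈ 14.8 years.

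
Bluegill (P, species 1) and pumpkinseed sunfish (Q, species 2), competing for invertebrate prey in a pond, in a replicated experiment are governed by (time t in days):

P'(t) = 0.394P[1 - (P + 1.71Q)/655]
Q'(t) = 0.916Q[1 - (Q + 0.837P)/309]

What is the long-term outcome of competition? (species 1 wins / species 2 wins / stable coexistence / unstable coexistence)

species 1 excludes species 2

Compare the nullcline intercepts: K1/α12 = 655/1.71 = 383 > K2 = 309; K2/α21 = 309/0.837 = 369 < K1 = 655.
Since the inequalities point opposite ways, species 1 can invade but species 2 cannot.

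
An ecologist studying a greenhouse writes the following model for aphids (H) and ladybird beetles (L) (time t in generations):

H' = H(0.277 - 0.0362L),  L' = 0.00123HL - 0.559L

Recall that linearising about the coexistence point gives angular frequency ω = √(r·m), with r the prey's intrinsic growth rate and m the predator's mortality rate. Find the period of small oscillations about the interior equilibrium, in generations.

Here r = 0.277 and m = 0.559, so r·m = 0.155.
ω = √0.155 = 0.394 per generation, hence T = 2π/ω ≈ 16 generations.

T ≈ 16 generations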